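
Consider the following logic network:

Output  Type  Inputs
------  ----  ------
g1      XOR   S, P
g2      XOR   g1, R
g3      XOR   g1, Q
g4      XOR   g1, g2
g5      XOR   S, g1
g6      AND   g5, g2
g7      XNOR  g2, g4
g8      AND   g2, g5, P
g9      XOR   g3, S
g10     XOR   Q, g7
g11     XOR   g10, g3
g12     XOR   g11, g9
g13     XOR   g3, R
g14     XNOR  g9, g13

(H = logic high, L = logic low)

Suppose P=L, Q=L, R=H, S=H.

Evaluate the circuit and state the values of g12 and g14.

g1 = S XOR P = H XOR L = H
g2 = g1 XOR R = H XOR H = L
g3 = g1 XOR Q = H XOR L = H
g4 = g1 XOR g2 = H XOR L = H
g7 = g2 XNOR g4 = L XNOR H = L
g9 = g3 XOR S = H XOR H = L
g10 = Q XOR g7 = L XOR L = L
g11 = g10 XOR g3 = L XOR H = H
g12 = g11 XOR g9 = H XOR L = H
g13 = g3 XOR R = H XOR H = L
g14 = g9 XNOR g13 = L XNOR L = H

g12 = H, g14 = H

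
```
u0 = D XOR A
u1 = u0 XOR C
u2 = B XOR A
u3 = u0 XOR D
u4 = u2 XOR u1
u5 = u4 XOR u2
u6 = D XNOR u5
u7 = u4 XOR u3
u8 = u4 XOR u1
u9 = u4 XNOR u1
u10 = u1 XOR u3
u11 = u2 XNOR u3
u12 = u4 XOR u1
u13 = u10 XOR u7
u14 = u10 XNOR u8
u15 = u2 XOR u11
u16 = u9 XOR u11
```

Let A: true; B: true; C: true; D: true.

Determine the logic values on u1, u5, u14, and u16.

u1 = true, u5 = true, u14 = true, u16 = true

u0 = D XOR A = true XOR true = false
u1 = u0 XOR C = false XOR true = true
u2 = B XOR A = true XOR true = false
u3 = u0 XOR D = false XOR true = true
u4 = u2 XOR u1 = false XOR true = true
u5 = u4 XOR u2 = true XOR false = true
u8 = u4 XOR u1 = true XOR true = false
u9 = u4 XNOR u1 = true XNOR true = true
u10 = u1 XOR u3 = true XOR true = false
u11 = u2 XNOR u3 = false XNOR true = false
u14 = u10 XNOR u8 = false XNOR false = true
u16 = u9 XOR u11 = true XOR false = true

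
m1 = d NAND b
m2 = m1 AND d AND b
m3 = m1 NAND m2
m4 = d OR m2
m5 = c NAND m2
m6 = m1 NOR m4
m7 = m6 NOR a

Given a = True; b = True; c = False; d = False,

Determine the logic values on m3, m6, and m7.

m1 = d NAND b = False NAND True = True
m2 = m1 AND d AND b = True AND False AND True = False
m3 = m1 NAND m2 = True NAND False = True
m4 = d OR m2 = False OR False = False
m6 = m1 NOR m4 = True NOR False = False
m7 = m6 NOR a = False NOR True = False

m3 = True, m6 = False, m7 = False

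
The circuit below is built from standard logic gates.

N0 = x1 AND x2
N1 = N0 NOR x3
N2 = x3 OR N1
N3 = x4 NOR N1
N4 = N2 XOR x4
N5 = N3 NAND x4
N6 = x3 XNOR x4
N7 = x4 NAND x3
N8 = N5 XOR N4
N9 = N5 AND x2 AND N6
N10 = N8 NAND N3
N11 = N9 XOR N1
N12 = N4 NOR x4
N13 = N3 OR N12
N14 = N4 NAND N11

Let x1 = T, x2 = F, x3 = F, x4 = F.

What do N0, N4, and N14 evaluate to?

N0 = x1 AND x2 = T AND F = F
N1 = N0 NOR x3 = F NOR F = T
N2 = x3 OR N1 = F OR T = T
N3 = x4 NOR N1 = F NOR T = F
N4 = N2 XOR x4 = T XOR F = T
N5 = N3 NAND x4 = F NAND F = T
N6 = x3 XNOR x4 = F XNOR F = T
N9 = N5 AND x2 AND N6 = T AND F AND T = F
N11 = N9 XOR N1 = F XOR T = T
N14 = N4 NAND N11 = T NAND T = F

N0 = F, N4 = T, N14 = F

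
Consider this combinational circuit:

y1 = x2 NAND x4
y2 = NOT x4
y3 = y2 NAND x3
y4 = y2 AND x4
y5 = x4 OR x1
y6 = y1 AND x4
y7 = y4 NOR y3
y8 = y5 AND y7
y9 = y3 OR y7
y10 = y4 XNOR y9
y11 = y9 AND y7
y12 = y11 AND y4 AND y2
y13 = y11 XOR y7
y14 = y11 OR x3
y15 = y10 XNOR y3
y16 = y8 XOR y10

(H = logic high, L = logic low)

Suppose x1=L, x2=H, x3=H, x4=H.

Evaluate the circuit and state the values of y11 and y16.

y11 = L, y16 = L

y2 = NOT x4 = NOT H = L
y3 = y2 NAND x3 = L NAND H = H
y4 = y2 AND x4 = L AND H = L
y5 = x4 OR x1 = H OR L = H
y7 = y4 NOR y3 = L NOR H = L
y8 = y5 AND y7 = H AND L = L
y9 = y3 OR y7 = H OR L = H
y10 = y4 XNOR y9 = L XNOR H = L
y11 = y9 AND y7 = H AND L = L
y16 = y8 XOR y10 = L XOR L = L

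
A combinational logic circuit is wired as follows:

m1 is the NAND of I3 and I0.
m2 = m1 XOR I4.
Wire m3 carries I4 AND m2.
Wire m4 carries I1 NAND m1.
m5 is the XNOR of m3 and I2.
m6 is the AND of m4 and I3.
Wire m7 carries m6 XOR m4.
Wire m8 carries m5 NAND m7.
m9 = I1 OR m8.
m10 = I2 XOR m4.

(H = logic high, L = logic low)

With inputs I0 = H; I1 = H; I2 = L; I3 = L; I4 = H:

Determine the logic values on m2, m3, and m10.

m2 = L  m3 = L  m10 = L

m1 = I3 NAND I0 = L NAND H = H
m2 = m1 XOR I4 = H XOR H = L
m3 = I4 AND m2 = H AND L = L
m4 = I1 NAND m1 = H NAND H = L
m10 = I2 XOR m4 = L XOR L = L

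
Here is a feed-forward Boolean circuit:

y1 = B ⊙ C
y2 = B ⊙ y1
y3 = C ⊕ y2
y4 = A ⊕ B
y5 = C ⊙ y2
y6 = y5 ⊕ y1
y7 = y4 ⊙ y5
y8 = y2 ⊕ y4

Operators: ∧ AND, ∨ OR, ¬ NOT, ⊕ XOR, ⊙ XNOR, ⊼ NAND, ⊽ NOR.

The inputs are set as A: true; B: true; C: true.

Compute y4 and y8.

y4 = false, y8 = true

y1 = B XNOR C = true XNOR true = true
y2 = B XNOR y1 = true XNOR true = true
y4 = A XOR B = true XOR true = false
y8 = y2 XOR y4 = true XOR false = true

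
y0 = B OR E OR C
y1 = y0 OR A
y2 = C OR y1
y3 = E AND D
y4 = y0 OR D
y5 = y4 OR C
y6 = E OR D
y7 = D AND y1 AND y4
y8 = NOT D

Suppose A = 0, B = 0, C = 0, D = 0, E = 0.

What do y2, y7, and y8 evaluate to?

y2 = 0; y7 = 0; y8 = 1

y0 = B OR E OR C = 0 OR 0 OR 0 = 0
y1 = y0 OR A = 0 OR 0 = 0
y2 = C OR y1 = 0 OR 0 = 0
y4 = y0 OR D = 0 OR 0 = 0
y7 = D AND y1 AND y4 = 0 AND 0 AND 0 = 0
y8 = NOT D = NOT 0 = 1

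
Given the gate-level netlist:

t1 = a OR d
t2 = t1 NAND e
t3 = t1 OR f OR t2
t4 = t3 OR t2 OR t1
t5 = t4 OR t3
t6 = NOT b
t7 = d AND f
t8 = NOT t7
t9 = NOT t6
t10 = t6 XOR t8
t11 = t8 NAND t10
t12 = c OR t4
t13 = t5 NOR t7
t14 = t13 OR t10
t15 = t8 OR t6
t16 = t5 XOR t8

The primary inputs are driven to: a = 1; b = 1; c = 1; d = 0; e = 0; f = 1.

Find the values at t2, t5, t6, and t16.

t2 = 1  t5 = 1  t6 = 0  t16 = 0

t1 = a OR d = 1 OR 0 = 1
t2 = t1 NAND e = 1 NAND 0 = 1
t3 = t1 OR f OR t2 = 1 OR 1 OR 1 = 1
t4 = t3 OR t2 OR t1 = 1 OR 1 OR 1 = 1
t5 = t4 OR t3 = 1 OR 1 = 1
t6 = NOT b = NOT 1 = 0
t7 = d AND f = 0 AND 1 = 0
t8 = NOT t7 = NOT 0 = 1
t16 = t5 XOR t8 = 1 XOR 1 = 0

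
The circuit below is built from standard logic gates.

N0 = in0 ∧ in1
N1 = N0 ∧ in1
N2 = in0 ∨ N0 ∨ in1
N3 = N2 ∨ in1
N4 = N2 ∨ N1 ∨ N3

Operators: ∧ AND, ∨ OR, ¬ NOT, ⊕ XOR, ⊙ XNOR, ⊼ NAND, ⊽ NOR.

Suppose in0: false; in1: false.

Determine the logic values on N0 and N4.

N0 = in0 AND in1 = false AND false = false
N1 = N0 AND in1 = false AND false = false
N2 = in0 OR N0 OR in1 = false OR false OR false = false
N3 = N2 OR in1 = false OR false = false
N4 = N2 OR N1 OR N3 = false OR false OR false = false

N0 = false  N4 = false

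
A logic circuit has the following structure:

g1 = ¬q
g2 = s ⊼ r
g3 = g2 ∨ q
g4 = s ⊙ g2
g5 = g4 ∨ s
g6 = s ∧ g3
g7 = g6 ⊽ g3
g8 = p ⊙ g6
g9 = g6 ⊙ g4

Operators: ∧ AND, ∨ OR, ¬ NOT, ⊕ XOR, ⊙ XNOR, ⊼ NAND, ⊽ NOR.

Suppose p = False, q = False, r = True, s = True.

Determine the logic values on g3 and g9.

g2 = s NAND r = True NAND True = False
g3 = g2 OR q = False OR False = False
g4 = s XNOR g2 = True XNOR False = False
g6 = s AND g3 = True AND False = False
g9 = g6 XNOR g4 = False XNOR False = True

g3 = False, g9 = True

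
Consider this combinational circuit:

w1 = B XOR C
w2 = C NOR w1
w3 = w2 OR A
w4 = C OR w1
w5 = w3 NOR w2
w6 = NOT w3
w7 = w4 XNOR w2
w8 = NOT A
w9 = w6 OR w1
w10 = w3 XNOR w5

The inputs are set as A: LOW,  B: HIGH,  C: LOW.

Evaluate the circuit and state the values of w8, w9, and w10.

w1 = B XOR C = HIGH XOR LOW = HIGH
w2 = C NOR w1 = LOW NOR HIGH = LOW
w3 = w2 OR A = LOW OR LOW = LOW
w5 = w3 NOR w2 = LOW NOR LOW = HIGH
w6 = NOT w3 = NOT LOW = HIGH
w8 = NOT A = NOT LOW = HIGH
w9 = w6 OR w1 = HIGH OR HIGH = HIGH
w10 = w3 XNOR w5 = LOW XNOR HIGH = LOW

w8 = HIGH, w9 = HIGH, w10 = LOW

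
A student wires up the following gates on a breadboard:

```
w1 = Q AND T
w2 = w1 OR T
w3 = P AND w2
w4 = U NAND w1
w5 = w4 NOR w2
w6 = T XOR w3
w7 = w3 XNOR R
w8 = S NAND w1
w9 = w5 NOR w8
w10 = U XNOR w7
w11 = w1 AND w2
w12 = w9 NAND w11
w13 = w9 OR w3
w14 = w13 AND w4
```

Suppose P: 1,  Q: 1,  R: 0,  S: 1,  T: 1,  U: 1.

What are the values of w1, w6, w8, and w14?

w1 = Q AND T = 1 AND 1 = 1
w2 = w1 OR T = 1 OR 1 = 1
w3 = P AND w2 = 1 AND 1 = 1
w4 = U NAND w1 = 1 NAND 1 = 0
w5 = w4 NOR w2 = 0 NOR 1 = 0
w6 = T XOR w3 = 1 XOR 1 = 0
w8 = S NAND w1 = 1 NAND 1 = 0
w9 = w5 NOR w8 = 0 NOR 0 = 1
w13 = w9 OR w3 = 1 OR 1 = 1
w14 = w13 AND w4 = 1 AND 0 = 0

w1 = 1; w6 = 0; w8 = 0; w14 = 0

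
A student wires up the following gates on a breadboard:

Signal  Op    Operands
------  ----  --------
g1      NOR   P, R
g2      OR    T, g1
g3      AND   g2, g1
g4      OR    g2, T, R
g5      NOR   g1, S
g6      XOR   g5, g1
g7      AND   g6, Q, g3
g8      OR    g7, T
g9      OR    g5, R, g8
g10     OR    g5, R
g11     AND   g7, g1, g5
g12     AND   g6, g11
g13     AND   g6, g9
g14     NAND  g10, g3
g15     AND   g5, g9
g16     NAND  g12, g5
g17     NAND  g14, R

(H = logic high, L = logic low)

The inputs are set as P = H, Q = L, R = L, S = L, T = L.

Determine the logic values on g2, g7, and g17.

g1 = P NOR R = H NOR L = L
g2 = T OR g1 = L OR L = L
g3 = g2 AND g1 = L AND L = L
g5 = g1 NOR S = L NOR L = H
g6 = g5 XOR g1 = H XOR L = H
g7 = g6 AND Q AND g3 = H AND L AND L = L
g10 = g5 OR R = H OR L = H
g14 = g10 NAND g3 = H NAND L = H
g17 = g14 NAND R = H NAND L = H

g2 = L  g7 = L  g17 = H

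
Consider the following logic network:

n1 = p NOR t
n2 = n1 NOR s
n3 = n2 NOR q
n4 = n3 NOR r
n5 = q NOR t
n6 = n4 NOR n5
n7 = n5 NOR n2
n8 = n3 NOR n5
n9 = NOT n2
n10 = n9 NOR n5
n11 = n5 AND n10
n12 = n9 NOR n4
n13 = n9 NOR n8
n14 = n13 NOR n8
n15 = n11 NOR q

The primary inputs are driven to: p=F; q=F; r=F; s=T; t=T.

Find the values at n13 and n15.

n13 = F, n15 = T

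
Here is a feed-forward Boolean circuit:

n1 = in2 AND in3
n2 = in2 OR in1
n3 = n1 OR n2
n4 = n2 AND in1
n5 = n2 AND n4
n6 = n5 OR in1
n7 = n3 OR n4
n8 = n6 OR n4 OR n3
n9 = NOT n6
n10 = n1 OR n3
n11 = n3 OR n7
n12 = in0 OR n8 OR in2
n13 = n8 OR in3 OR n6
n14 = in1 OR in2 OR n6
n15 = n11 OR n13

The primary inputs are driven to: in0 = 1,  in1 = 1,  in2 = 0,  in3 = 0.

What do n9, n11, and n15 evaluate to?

n9 = 0, n11 = 1, n15 = 1

n1 = in2 AND in3 = 0 AND 0 = 0
n2 = in2 OR in1 = 0 OR 1 = 1
n3 = n1 OR n2 = 0 OR 1 = 1
n4 = n2 AND in1 = 1 AND 1 = 1
n5 = n2 AND n4 = 1 AND 1 = 1
n6 = n5 OR in1 = 1 OR 1 = 1
n7 = n3 OR n4 = 1 OR 1 = 1
n8 = n6 OR n4 OR n3 = 1 OR 1 OR 1 = 1
n9 = NOT n6 = NOT 1 = 0
n11 = n3 OR n7 = 1 OR 1 = 1
n13 = n8 OR in3 OR n6 = 1 OR 0 OR 1 = 1
n15 = n11 OR n13 = 1 OR 1 = 1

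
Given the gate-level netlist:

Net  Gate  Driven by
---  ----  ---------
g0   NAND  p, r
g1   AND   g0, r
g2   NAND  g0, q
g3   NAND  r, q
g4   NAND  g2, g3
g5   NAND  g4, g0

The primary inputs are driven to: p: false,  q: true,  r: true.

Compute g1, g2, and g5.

g1 = true  g2 = false  g5 = false

g0 = p NAND r = false NAND true = true
g1 = g0 AND r = true AND true = true
g2 = g0 NAND q = true NAND true = false
g3 = r NAND q = true NAND true = false
g4 = g2 NAND g3 = false NAND false = true
g5 = g4 NAND g0 = true NAND true = false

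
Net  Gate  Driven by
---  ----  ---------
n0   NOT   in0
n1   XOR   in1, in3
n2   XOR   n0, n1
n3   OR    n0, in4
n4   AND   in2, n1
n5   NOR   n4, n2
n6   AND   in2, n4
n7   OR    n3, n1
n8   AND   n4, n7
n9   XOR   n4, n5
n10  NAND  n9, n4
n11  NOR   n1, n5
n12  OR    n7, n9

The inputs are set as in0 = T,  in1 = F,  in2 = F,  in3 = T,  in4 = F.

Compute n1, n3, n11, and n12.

n1 = T; n3 = F; n11 = F; n12 = T

n0 = NOT in0 = NOT T = F
n1 = in1 XOR in3 = F XOR T = T
n2 = n0 XOR n1 = F XOR T = T
n3 = n0 OR in4 = F OR F = F
n4 = in2 AND n1 = F AND T = F
n5 = n4 NOR n2 = F NOR T = F
n7 = n3 OR n1 = F OR T = T
n9 = n4 XOR n5 = F XOR F = F
n11 = n1 NOR n5 = T NOR F = F
n12 = n7 OR n9 = T OR F = T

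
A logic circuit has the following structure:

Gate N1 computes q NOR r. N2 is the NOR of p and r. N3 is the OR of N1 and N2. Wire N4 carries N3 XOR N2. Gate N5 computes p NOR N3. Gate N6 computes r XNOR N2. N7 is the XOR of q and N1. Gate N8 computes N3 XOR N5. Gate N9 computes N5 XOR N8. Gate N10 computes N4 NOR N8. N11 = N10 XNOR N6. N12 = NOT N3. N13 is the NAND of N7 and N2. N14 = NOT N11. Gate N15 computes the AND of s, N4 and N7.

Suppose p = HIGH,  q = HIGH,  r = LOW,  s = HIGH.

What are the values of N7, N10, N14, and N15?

N1 = q NOR r = HIGH NOR LOW = LOW
N2 = p NOR r = HIGH NOR LOW = LOW
N3 = N1 OR N2 = LOW OR LOW = LOW
N4 = N3 XOR N2 = LOW XOR LOW = LOW
N5 = p NOR N3 = HIGH NOR LOW = LOW
N6 = r XNOR N2 = LOW XNOR LOW = HIGH
N7 = q XOR N1 = HIGH XOR LOW = HIGH
N8 = N3 XOR N5 = LOW XOR LOW = LOW
N10 = N4 NOR N8 = LOW NOR LOW = HIGH
N11 = N10 XNOR N6 = HIGH XNOR HIGH = HIGH
N14 = NOT N11 = NOT HIGH = LOW
N15 = s AND N4 AND N7 = HIGH AND LOW AND HIGH = LOW

N7 = HIGH, N10 = HIGH, N14 = LOW, N15 = LOW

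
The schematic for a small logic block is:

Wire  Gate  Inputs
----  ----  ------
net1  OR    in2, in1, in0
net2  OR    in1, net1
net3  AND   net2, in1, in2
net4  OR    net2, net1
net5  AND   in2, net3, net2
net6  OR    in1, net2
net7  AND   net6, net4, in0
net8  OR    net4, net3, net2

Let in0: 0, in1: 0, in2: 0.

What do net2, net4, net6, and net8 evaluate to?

net1 = in2 OR in1 OR in0 = 0 OR 0 OR 0 = 0
net2 = in1 OR net1 = 0 OR 0 = 0
net3 = net2 AND in1 AND in2 = 0 AND 0 AND 0 = 0
net4 = net2 OR net1 = 0 OR 0 = 0
net6 = in1 OR net2 = 0 OR 0 = 0
net8 = net4 OR net3 OR net2 = 0 OR 0 OR 0 = 0

net2 = 0  net4 = 0  net6 = 0  net8 = 0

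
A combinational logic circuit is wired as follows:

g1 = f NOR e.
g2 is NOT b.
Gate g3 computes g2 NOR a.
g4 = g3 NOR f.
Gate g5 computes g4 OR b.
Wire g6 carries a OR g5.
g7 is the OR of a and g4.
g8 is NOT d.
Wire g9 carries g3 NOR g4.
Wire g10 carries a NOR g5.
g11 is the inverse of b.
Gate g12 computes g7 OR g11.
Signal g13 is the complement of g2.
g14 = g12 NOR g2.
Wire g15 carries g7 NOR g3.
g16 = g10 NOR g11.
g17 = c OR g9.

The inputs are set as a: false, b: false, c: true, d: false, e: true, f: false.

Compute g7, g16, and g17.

g7 = true  g16 = false  g17 = true

g2 = NOT b = NOT false = true
g3 = g2 NOR a = true NOR false = false
g4 = g3 NOR f = false NOR false = true
g5 = g4 OR b = true OR false = true
g7 = a OR g4 = false OR true = true
g9 = g3 NOR g4 = false NOR true = false
g10 = a NOR g5 = false NOR true = false
g11 = NOT b = NOT false = true
g16 = g10 NOR g11 = false NOR true = false
g17 = c OR g9 = true OR false = true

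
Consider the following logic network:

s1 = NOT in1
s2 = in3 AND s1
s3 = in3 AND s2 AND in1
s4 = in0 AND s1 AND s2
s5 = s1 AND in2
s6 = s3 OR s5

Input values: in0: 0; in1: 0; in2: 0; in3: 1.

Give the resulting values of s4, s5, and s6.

s1 = NOT in1 = NOT 0 = 1
s2 = in3 AND s1 = 1 AND 1 = 1
s3 = in3 AND s2 AND in1 = 1 AND 1 AND 0 = 0
s4 = in0 AND s1 AND s2 = 0 AND 1 AND 1 = 0
s5 = s1 AND in2 = 1 AND 0 = 0
s6 = s3 OR s5 = 0 OR 0 = 0

s4 = 0; s5 = 0; s6 = 0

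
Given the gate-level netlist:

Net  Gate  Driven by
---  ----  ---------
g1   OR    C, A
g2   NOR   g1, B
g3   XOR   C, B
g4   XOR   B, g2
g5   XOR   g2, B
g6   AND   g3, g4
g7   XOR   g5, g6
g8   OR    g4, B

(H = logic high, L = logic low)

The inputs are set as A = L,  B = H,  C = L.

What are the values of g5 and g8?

g5 = H  g8 = H

g1 = C OR A = L OR L = L
g2 = g1 NOR B = L NOR H = L
g4 = B XOR g2 = H XOR L = H
g5 = g2 XOR B = L XOR H = H
g8 = g4 OR B = H OR H = H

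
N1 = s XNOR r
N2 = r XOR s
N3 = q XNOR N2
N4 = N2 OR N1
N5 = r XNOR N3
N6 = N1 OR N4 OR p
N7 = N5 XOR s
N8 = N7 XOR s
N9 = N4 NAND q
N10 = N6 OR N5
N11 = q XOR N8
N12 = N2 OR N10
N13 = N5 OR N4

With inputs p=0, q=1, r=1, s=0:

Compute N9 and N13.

N1 = s XNOR r = 0 XNOR 1 = 0
N2 = r XOR s = 1 XOR 0 = 1
N3 = q XNOR N2 = 1 XNOR 1 = 1
N4 = N2 OR N1 = 1 OR 0 = 1
N5 = r XNOR N3 = 1 XNOR 1 = 1
N9 = N4 NAND q = 1 NAND 1 = 0
N13 = N5 OR N4 = 1 OR 1 = 1

N9 = 0  N13 = 1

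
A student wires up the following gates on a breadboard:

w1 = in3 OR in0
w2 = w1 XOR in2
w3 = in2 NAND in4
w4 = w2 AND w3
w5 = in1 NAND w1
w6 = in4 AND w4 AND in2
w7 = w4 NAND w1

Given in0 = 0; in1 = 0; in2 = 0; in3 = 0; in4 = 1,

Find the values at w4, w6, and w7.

w1 = in3 OR in0 = 0 OR 0 = 0
w2 = w1 XOR in2 = 0 XOR 0 = 0
w3 = in2 NAND in4 = 0 NAND 1 = 1
w4 = w2 AND w3 = 0 AND 1 = 0
w6 = in4 AND w4 AND in2 = 1 AND 0 AND 0 = 0
w7 = w4 NAND w1 = 0 NAND 0 = 1

w4 = 0; w6 = 0; w7 = 1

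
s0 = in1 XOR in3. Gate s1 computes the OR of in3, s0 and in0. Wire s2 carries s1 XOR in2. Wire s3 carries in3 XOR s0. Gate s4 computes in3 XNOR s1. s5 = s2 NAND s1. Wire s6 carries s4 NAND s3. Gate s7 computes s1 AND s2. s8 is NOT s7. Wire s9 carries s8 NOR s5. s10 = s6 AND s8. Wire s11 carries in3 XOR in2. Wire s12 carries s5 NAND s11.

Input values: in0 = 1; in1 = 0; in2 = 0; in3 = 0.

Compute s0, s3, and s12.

s0 = in1 XOR in3 = 0 XOR 0 = 0
s1 = in3 OR s0 OR in0 = 0 OR 0 OR 1 = 1
s2 = s1 XOR in2 = 1 XOR 0 = 1
s3 = in3 XOR s0 = 0 XOR 0 = 0
s5 = s2 NAND s1 = 1 NAND 1 = 0
s11 = in3 XOR in2 = 0 XOR 0 = 0
s12 = s5 NAND s11 = 0 NAND 0 = 1

s0 = 0  s3 = 0  s12 = 1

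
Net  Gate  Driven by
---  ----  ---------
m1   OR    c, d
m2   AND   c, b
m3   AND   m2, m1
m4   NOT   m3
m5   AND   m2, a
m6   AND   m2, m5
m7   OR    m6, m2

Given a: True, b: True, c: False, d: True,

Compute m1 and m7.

m1 = True  m7 = False

m1 = c OR d = False OR True = True
m2 = c AND b = False AND True = False
m5 = m2 AND a = False AND True = False
m6 = m2 AND m5 = False AND False = False
m7 = m6 OR m2 = False OR False = False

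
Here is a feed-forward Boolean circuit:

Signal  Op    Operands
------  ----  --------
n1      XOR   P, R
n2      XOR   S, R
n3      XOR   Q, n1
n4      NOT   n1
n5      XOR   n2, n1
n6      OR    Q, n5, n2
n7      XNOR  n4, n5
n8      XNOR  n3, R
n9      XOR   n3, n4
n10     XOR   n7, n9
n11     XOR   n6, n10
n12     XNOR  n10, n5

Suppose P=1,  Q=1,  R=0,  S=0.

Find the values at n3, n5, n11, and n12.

n3 = 0, n5 = 1, n11 = 1, n12 = 0

n1 = P XOR R = 1 XOR 0 = 1
n2 = S XOR R = 0 XOR 0 = 0
n3 = Q XOR n1 = 1 XOR 1 = 0
n4 = NOT n1 = NOT 1 = 0
n5 = n2 XOR n1 = 0 XOR 1 = 1
n6 = Q OR n5 OR n2 = 1 OR 1 OR 0 = 1
n7 = n4 XNOR n5 = 0 XNOR 1 = 0
n9 = n3 XOR n4 = 0 XOR 0 = 0
n10 = n7 XOR n9 = 0 XOR 0 = 0
n11 = n6 XOR n10 = 1 XOR 0 = 1
n12 = n10 XNOR n5 = 0 XNOR 1 = 0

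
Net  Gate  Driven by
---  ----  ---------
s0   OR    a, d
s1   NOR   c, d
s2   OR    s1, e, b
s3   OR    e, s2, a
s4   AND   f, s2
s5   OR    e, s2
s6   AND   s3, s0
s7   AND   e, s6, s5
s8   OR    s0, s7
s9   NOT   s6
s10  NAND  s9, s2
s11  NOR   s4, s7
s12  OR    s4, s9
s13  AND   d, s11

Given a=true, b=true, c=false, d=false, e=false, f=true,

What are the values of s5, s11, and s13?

s0 = a OR d = true OR false = true
s1 = c NOR d = false NOR false = true
s2 = s1 OR e OR b = true OR false OR true = true
s3 = e OR s2 OR a = false OR true OR true = true
s4 = f AND s2 = true AND true = true
s5 = e OR s2 = false OR true = true
s6 = s3 AND s0 = true AND true = true
s7 = e AND s6 AND s5 = false AND true AND true = false
s11 = s4 NOR s7 = true NOR false = false
s13 = d AND s11 = false AND false = false

s5 = true  s11 = false  s13 = false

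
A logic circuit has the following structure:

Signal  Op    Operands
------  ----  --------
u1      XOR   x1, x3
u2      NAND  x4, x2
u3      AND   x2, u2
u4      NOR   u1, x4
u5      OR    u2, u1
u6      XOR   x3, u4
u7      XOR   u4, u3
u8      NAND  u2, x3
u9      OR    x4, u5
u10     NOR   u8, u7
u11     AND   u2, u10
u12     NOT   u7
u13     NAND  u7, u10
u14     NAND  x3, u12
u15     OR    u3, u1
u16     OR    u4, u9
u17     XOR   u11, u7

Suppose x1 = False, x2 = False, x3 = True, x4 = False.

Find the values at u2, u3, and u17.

u1 = x1 XOR x3 = False XOR True = True
u2 = x4 NAND x2 = False NAND False = True
u3 = x2 AND u2 = False AND True = False
u4 = u1 NOR x4 = True NOR False = False
u7 = u4 XOR u3 = False XOR False = False
u8 = u2 NAND x3 = True NAND True = False
u10 = u8 NOR u7 = False NOR False = True
u11 = u2 AND u10 = True AND True = True
u17 = u11 XOR u7 = True XOR False = True

u2 = True  u3 = False  u17 = True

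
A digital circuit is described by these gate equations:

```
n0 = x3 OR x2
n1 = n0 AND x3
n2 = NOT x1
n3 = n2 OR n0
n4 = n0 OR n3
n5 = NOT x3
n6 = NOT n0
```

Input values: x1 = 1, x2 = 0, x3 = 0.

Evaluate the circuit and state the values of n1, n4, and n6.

n1 = 0, n4 = 0, n6 = 1

n0 = x3 OR x2 = 0 OR 0 = 0
n1 = n0 AND x3 = 0 AND 0 = 0
n2 = NOT x1 = NOT 1 = 0
n3 = n2 OR n0 = 0 OR 0 = 0
n4 = n0 OR n3 = 0 OR 0 = 0
n6 = NOT n0 = NOT 0 = 1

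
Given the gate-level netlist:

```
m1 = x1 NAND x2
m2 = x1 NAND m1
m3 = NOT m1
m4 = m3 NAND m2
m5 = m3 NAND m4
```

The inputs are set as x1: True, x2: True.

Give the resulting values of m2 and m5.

m1 = x1 NAND x2 = True NAND True = False
m2 = x1 NAND m1 = True NAND False = True
m3 = NOT m1 = NOT False = True
m4 = m3 NAND m2 = True NAND True = False
m5 = m3 NAND m4 = True NAND False = True

m2 = True  m5 = True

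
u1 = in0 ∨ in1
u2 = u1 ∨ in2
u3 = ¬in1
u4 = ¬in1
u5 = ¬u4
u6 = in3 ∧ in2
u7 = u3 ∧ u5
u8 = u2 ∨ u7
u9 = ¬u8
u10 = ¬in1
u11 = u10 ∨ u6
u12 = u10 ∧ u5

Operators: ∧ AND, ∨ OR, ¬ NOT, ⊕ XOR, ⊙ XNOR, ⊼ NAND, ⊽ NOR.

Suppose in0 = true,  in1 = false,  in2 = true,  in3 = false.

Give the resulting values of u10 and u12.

u4 = NOT in1 = NOT false = true
u5 = NOT u4 = NOT true = false
u10 = NOT in1 = NOT false = true
u12 = u10 AND u5 = true AND false = false

u10 = true, u12 = false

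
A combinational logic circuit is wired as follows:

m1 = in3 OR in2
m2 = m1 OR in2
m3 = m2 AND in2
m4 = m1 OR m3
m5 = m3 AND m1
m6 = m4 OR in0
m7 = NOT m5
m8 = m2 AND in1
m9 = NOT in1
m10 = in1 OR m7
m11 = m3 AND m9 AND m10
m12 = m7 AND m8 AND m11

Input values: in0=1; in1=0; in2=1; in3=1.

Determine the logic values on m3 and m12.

m3 = 1, m12 = 0

m1 = in3 OR in2 = 1 OR 1 = 1
m2 = m1 OR in2 = 1 OR 1 = 1
m3 = m2 AND in2 = 1 AND 1 = 1
m5 = m3 AND m1 = 1 AND 1 = 1
m7 = NOT m5 = NOT 1 = 0
m8 = m2 AND in1 = 1 AND 0 = 0
m9 = NOT in1 = NOT 0 = 1
m10 = in1 OR m7 = 0 OR 0 = 0
m11 = m3 AND m9 AND m10 = 1 AND 1 AND 0 = 0
m12 = m7 AND m8 AND m11 = 0 AND 0 AND 0 = 0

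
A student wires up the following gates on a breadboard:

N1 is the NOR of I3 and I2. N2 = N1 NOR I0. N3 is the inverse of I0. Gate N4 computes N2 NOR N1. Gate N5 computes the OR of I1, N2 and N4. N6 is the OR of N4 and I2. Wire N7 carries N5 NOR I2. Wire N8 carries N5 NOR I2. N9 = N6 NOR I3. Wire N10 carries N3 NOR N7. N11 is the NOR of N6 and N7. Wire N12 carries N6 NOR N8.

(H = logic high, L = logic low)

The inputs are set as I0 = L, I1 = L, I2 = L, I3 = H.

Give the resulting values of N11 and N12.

N11 = H, N12 = H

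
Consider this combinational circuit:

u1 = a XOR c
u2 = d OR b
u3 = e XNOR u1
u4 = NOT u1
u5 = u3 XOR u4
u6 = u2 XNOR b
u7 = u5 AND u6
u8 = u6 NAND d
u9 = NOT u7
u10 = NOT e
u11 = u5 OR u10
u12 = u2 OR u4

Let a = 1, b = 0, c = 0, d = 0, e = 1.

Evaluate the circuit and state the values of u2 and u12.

u2 = 0, u12 = 0

u1 = a XOR c = 1 XOR 0 = 1
u2 = d OR b = 0 OR 0 = 0
u4 = NOT u1 = NOT 1 = 0
u12 = u2 OR u4 = 0 OR 0 = 0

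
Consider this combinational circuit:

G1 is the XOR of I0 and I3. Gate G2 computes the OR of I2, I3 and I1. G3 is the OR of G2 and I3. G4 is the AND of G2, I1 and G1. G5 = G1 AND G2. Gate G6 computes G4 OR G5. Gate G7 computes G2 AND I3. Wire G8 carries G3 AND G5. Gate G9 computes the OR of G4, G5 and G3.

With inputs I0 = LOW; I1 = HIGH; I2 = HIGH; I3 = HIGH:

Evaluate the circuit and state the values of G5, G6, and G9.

G5 = HIGH, G6 = HIGH, G9 = HIGH

G1 = I0 XOR I3 = LOW XOR HIGH = HIGH
G2 = I2 OR I3 OR I1 = HIGH OR HIGH OR HIGH = HIGH
G3 = G2 OR I3 = HIGH OR HIGH = HIGH
G4 = G2 AND I1 AND G1 = HIGH AND HIGH AND HIGH = HIGH
G5 = G1 AND G2 = HIGH AND HIGH = HIGH
G6 = G4 OR G5 = HIGH OR HIGH = HIGH
G9 = G4 OR G5 OR G3 = HIGH OR HIGH OR HIGH = HIGH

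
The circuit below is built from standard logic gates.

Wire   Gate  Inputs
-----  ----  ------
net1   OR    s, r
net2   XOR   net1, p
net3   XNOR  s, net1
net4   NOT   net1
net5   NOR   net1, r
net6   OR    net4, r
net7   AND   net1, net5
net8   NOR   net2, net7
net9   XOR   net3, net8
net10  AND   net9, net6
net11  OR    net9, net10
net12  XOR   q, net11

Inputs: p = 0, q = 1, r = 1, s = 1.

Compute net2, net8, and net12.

net2 = 1  net8 = 0  net12 = 0

net1 = s OR r = 1 OR 1 = 1
net2 = net1 XOR p = 1 XOR 0 = 1
net3 = s XNOR net1 = 1 XNOR 1 = 1
net4 = NOT net1 = NOT 1 = 0
net5 = net1 NOR r = 1 NOR 1 = 0
net6 = net4 OR r = 0 OR 1 = 1
net7 = net1 AND net5 = 1 AND 0 = 0
net8 = net2 NOR net7 = 1 NOR 0 = 0
net9 = net3 XOR net8 = 1 XOR 0 = 1
net10 = net9 AND net6 = 1 AND 1 = 1
net11 = net9 OR net10 = 1 OR 1 = 1
net12 = q XOR net11 = 1 XOR 1 = 0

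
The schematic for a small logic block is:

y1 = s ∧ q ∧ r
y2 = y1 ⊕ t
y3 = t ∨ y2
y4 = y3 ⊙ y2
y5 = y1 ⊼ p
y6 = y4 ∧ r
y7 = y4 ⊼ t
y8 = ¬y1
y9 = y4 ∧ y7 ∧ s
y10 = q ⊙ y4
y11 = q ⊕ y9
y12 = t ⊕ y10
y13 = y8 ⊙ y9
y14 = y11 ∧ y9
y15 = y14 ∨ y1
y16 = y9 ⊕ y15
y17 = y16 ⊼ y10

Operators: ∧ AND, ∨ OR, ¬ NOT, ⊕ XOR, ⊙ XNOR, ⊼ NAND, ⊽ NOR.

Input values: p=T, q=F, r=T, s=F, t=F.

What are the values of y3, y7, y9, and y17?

y3 = F, y7 = T, y9 = F, y17 = T

y1 = s AND q AND r = F AND F AND T = F
y2 = y1 XOR t = F XOR F = F
y3 = t OR y2 = F OR F = F
y4 = y3 XNOR y2 = F XNOR F = T
y7 = y4 NAND t = T NAND F = T
y9 = y4 AND y7 AND s = T AND T AND F = F
y10 = q XNOR y4 = F XNOR T = F
y11 = q XOR y9 = F XOR F = F
y14 = y11 AND y9 = F AND F = F
y15 = y14 OR y1 = F OR F = F
y16 = y9 XOR y15 = F XOR F = F
y17 = y16 NAND y10 = F NAND F = T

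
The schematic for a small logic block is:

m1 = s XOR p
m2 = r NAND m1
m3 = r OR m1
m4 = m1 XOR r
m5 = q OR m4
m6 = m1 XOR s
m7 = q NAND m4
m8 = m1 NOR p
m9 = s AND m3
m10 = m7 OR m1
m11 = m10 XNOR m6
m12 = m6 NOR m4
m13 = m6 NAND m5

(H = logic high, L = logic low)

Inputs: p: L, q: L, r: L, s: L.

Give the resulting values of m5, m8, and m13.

m5 = L  m8 = H  m13 = H

m1 = s XOR p = L XOR L = L
m4 = m1 XOR r = L XOR L = L
m5 = q OR m4 = L OR L = L
m6 = m1 XOR s = L XOR L = L
m8 = m1 NOR p = L NOR L = H
m13 = m6 NAND m5 = L NAND L = H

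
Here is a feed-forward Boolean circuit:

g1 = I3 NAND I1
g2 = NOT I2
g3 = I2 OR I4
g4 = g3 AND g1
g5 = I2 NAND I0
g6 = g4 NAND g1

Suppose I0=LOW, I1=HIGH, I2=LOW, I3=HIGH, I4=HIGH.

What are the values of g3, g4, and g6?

g1 = I3 NAND I1 = HIGH NAND HIGH = LOW
g3 = I2 OR I4 = LOW OR HIGH = HIGH
g4 = g3 AND g1 = HIGH AND LOW = LOW
g6 = g4 NAND g1 = LOW NAND LOW = HIGH

g3 = HIGH, g4 = LOW, g6 = HIGH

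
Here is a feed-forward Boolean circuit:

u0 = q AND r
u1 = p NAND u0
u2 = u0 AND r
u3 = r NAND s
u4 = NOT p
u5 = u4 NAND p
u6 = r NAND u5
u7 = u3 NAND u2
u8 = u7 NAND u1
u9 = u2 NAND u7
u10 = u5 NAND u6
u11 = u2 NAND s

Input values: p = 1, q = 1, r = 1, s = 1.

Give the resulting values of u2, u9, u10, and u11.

u2 = 1, u9 = 0, u10 = 1, u11 = 0

u0 = q AND r = 1 AND 1 = 1
u2 = u0 AND r = 1 AND 1 = 1
u3 = r NAND s = 1 NAND 1 = 0
u4 = NOT p = NOT 1 = 0
u5 = u4 NAND p = 0 NAND 1 = 1
u6 = r NAND u5 = 1 NAND 1 = 0
u7 = u3 NAND u2 = 0 NAND 1 = 1
u9 = u2 NAND u7 = 1 NAND 1 = 0
u10 = u5 NAND u6 = 1 NAND 0 = 1
u11 = u2 NAND s = 1 NAND 1 = 0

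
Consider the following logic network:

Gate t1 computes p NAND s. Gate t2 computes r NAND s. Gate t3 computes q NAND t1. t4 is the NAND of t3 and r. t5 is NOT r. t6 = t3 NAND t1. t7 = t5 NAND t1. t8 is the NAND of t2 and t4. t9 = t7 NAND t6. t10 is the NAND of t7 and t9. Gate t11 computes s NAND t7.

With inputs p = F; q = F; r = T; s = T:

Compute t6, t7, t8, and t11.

t1 = p NAND s = F NAND T = T
t2 = r NAND s = T NAND T = F
t3 = q NAND t1 = F NAND T = T
t4 = t3 NAND r = T NAND T = F
t5 = NOT r = NOT T = F
t6 = t3 NAND t1 = T NAND T = F
t7 = t5 NAND t1 = F NAND T = T
t8 = t2 NAND t4 = F NAND F = T
t11 = s NAND t7 = T NAND T = F

t6 = F, t7 = T, t8 = T, t11 = F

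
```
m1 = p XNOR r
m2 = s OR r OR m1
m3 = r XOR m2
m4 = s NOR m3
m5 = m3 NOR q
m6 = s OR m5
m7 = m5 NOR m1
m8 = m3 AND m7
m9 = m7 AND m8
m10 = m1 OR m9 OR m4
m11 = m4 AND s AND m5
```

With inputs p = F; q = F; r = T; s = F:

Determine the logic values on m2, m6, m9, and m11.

m1 = p XNOR r = F XNOR T = F
m2 = s OR r OR m1 = F OR T OR F = T
m3 = r XOR m2 = T XOR T = F
m4 = s NOR m3 = F NOR F = T
m5 = m3 NOR q = F NOR F = T
m6 = s OR m5 = F OR T = T
m7 = m5 NOR m1 = T NOR F = F
m8 = m3 AND m7 = F AND F = F
m9 = m7 AND m8 = F AND F = F
m11 = m4 AND s AND m5 = T AND F AND T = F

m2 = T  m6 = T  m9 = F  m11 = F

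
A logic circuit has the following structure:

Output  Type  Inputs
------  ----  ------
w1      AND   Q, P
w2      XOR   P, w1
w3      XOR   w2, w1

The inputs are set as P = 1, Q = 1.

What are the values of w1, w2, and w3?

w1 = 1  w2 = 0  w3 = 1

w1 = Q AND P = 1 AND 1 = 1
w2 = P XOR w1 = 1 XOR 1 = 0
w3 = w2 XOR w1 = 0 XOR 1 = 1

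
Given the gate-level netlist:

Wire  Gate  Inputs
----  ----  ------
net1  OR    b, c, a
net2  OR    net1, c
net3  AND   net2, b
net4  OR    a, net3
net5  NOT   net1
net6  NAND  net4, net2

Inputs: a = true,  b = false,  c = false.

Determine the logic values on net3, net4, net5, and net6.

net3 = false; net4 = true; net5 = false; net6 = false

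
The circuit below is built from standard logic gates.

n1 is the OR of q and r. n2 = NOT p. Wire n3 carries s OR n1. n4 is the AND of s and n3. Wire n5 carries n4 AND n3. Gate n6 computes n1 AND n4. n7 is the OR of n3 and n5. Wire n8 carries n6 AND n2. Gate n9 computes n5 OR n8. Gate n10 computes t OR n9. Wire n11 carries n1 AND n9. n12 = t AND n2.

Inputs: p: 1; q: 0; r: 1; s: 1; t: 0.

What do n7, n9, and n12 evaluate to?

n7 = 1  n9 = 1  n12 = 0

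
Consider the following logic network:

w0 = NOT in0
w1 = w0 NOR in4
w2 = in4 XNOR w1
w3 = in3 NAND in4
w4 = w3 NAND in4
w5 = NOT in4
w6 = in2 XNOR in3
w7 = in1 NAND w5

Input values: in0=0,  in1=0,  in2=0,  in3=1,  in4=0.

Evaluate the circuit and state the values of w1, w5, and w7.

w1 = 0, w5 = 1, w7 = 1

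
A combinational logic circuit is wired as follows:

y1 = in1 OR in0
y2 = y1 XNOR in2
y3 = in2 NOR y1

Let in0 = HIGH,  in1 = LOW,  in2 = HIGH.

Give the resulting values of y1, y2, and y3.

y1 = HIGH, y2 = HIGH, y3 = LOW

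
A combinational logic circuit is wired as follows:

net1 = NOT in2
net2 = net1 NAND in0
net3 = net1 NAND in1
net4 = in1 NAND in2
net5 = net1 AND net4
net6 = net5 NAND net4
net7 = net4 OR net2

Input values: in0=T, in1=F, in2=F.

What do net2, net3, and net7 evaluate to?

net1 = NOT in2 = NOT F = T
net2 = net1 NAND in0 = T NAND T = F
net3 = net1 NAND in1 = T NAND F = T
net4 = in1 NAND in2 = F NAND F = T
net7 = net4 OR net2 = T OR F = T

net2 = F; net3 = T; net7 = T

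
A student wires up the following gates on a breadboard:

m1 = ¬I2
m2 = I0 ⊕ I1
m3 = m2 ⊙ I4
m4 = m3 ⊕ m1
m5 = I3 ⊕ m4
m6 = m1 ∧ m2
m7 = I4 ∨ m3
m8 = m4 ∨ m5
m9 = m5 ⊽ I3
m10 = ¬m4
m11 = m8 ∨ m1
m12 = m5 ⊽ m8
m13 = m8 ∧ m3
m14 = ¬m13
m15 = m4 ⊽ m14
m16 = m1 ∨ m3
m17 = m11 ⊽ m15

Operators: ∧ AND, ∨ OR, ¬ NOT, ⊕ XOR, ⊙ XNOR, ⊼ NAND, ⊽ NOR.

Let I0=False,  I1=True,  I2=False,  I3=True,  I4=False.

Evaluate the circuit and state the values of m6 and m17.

m6 = True; m17 = False

m1 = NOT I2 = NOT False = True
m2 = I0 XOR I1 = False XOR True = True
m3 = m2 XNOR I4 = True XNOR False = False
m4 = m3 XOR m1 = False XOR True = True
m5 = I3 XOR m4 = True XOR True = False
m6 = m1 AND m2 = True AND True = True
m8 = m4 OR m5 = True OR False = True
m11 = m8 OR m1 = True OR True = True
m13 = m8 AND m3 = True AND False = False
m14 = NOT m13 = NOT False = True
m15 = m4 NOR m14 = True NOR True = False
m17 = m11 NOR m15 = True NOR False = False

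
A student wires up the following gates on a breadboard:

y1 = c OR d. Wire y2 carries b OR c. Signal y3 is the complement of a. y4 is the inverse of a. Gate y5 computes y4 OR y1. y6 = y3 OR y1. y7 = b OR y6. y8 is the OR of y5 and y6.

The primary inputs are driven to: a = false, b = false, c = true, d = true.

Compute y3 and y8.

y3 = true, y8 = true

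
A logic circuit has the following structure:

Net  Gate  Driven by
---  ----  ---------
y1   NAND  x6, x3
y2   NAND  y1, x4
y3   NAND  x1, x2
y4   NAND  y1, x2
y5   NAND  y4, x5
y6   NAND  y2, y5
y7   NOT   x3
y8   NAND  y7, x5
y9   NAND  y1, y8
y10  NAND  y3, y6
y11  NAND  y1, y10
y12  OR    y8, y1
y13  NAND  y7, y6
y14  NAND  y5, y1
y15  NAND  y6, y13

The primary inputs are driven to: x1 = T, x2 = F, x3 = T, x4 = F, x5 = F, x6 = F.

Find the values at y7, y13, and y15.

y1 = x6 NAND x3 = F NAND T = T
y2 = y1 NAND x4 = T NAND F = T
y4 = y1 NAND x2 = T NAND F = T
y5 = y4 NAND x5 = T NAND F = T
y6 = y2 NAND y5 = T NAND T = F
y7 = NOT x3 = NOT T = F
y13 = y7 NAND y6 = F NAND F = T
y15 = y6 NAND y13 = F NAND T = T

y7 = F  y13 = T  y15 = T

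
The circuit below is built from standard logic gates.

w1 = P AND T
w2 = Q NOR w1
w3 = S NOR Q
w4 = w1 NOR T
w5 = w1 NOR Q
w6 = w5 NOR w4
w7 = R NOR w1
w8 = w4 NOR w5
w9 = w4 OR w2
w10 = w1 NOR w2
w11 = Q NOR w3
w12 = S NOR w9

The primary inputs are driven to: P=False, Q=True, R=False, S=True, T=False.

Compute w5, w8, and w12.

w5 = False, w8 = False, w12 = False

w1 = P AND T = False AND False = False
w2 = Q NOR w1 = True NOR False = False
w4 = w1 NOR T = False NOR False = True
w5 = w1 NOR Q = False NOR True = False
w8 = w4 NOR w5 = True NOR False = False
w9 = w4 OR w2 = True OR False = True
w12 = S NOR w9 = True NOR True = False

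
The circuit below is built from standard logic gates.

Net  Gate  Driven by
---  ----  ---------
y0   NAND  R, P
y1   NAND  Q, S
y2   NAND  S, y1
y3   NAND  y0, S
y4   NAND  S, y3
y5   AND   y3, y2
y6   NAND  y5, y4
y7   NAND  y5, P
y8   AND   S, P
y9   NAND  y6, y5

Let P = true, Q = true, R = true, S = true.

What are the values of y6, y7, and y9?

y6 = true, y7 = false, y9 = false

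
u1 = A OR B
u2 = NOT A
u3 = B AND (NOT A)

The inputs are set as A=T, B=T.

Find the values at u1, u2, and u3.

u1 = T; u2 = F; u3 = F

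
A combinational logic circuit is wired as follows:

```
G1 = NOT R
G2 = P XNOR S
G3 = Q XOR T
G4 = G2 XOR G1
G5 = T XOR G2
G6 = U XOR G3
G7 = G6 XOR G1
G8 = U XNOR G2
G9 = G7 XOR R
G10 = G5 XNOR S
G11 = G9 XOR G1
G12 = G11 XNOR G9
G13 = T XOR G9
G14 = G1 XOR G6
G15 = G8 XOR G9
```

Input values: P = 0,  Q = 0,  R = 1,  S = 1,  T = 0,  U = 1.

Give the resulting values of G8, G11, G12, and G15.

G8 = 0  G11 = 0  G12 = 1  G15 = 0

G1 = NOT R = NOT 1 = 0
G2 = P XNOR S = 0 XNOR 1 = 0
G3 = Q XOR T = 0 XOR 0 = 0
G6 = U XOR G3 = 1 XOR 0 = 1
G7 = G6 XOR G1 = 1 XOR 0 = 1
G8 = U XNOR G2 = 1 XNOR 0 = 0
G9 = G7 XOR R = 1 XOR 1 = 0
G11 = G9 XOR G1 = 0 XOR 0 = 0
G12 = G11 XNOR G9 = 0 XNOR 0 = 1
G15 = G8 XOR G9 = 0 XOR 0 = 0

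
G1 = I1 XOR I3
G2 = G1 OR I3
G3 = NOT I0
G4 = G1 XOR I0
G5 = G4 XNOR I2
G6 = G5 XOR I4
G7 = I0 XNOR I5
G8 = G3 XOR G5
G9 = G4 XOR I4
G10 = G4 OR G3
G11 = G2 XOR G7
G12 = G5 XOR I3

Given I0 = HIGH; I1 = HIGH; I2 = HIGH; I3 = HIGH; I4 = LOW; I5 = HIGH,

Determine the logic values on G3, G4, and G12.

G1 = I1 XOR I3 = HIGH XOR HIGH = LOW
G3 = NOT I0 = NOT HIGH = LOW
G4 = G1 XOR I0 = LOW XOR HIGH = HIGH
G5 = G4 XNOR I2 = HIGH XNOR HIGH = HIGH
G12 = G5 XOR I3 = HIGH XOR HIGH = LOW

G3 = LOW, G4 = HIGH, G12 = LOW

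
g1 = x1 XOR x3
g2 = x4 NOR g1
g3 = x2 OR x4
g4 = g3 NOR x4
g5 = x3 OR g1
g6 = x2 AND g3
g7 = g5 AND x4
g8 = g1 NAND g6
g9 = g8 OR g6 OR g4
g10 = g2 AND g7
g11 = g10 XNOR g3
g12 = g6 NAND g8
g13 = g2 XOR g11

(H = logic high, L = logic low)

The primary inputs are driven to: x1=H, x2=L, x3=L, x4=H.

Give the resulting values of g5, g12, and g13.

g5 = H; g12 = H; g13 = L

g1 = x1 XOR x3 = H XOR L = H
g2 = x4 NOR g1 = H NOR H = L
g3 = x2 OR x4 = L OR H = H
g5 = x3 OR g1 = L OR H = H
g6 = x2 AND g3 = L AND H = L
g7 = g5 AND x4 = H AND H = H
g8 = g1 NAND g6 = H NAND L = H
g10 = g2 AND g7 = L AND H = L
g11 = g10 XNOR g3 = L XNOR H = L
g12 = g6 NAND g8 = L NAND H = H
g13 = g2 XOR g11 = L XOR L = L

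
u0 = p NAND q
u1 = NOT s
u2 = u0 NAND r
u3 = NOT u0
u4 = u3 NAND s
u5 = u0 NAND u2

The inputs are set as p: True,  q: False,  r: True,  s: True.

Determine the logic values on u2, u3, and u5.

u0 = p NAND q = True NAND False = True
u2 = u0 NAND r = True NAND True = False
u3 = NOT u0 = NOT True = False
u5 = u0 NAND u2 = True NAND False = True

u2 = False, u3 = False, u5 = True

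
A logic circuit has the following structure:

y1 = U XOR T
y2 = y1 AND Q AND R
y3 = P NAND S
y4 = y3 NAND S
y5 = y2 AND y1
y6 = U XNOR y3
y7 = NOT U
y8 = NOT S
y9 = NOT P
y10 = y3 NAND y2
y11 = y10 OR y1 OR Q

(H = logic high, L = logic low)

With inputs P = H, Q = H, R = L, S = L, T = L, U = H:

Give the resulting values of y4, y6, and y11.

y1 = U XOR T = H XOR L = H
y2 = y1 AND Q AND R = H AND H AND L = L
y3 = P NAND S = H NAND L = H
y4 = y3 NAND S = H NAND L = H
y6 = U XNOR y3 = H XNOR H = H
y10 = y3 NAND y2 = H NAND L = H
y11 = y10 OR y1 OR Q = H OR H OR H = H

y4 = H  y6 = H  y11 = H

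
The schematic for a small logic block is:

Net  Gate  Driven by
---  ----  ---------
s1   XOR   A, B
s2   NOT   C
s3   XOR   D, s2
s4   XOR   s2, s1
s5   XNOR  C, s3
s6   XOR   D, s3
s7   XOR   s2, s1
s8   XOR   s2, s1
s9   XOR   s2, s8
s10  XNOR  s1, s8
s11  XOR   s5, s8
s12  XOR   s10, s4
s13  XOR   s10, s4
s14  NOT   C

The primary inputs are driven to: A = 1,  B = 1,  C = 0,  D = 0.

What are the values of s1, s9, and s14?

s1 = 0, s9 = 0, s14 = 1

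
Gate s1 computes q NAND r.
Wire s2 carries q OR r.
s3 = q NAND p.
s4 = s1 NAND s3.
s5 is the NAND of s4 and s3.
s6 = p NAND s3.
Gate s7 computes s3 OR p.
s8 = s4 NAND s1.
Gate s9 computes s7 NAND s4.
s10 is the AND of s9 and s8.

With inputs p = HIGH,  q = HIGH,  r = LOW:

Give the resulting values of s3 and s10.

s1 = q NAND r = HIGH NAND LOW = HIGH
s3 = q NAND p = HIGH NAND HIGH = LOW
s4 = s1 NAND s3 = HIGH NAND LOW = HIGH
s7 = s3 OR p = LOW OR HIGH = HIGH
s8 = s4 NAND s1 = HIGH NAND HIGH = LOW
s9 = s7 NAND s4 = HIGH NAND HIGH = LOW
s10 = s9 AND s8 = LOW AND LOW = LOW

s3 = LOW  s10 = LOW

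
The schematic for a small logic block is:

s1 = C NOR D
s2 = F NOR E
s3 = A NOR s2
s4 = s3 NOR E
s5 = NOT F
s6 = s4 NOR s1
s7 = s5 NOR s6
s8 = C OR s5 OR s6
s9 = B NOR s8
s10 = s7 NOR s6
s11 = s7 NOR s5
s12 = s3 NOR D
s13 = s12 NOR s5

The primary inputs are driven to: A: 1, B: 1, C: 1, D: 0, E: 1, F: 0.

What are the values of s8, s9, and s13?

s1 = C NOR D = 1 NOR 0 = 0
s2 = F NOR E = 0 NOR 1 = 0
s3 = A NOR s2 = 1 NOR 0 = 0
s4 = s3 NOR E = 0 NOR 1 = 0
s5 = NOT F = NOT 0 = 1
s6 = s4 NOR s1 = 0 NOR 0 = 1
s8 = C OR s5 OR s6 = 1 OR 1 OR 1 = 1
s9 = B NOR s8 = 1 NOR 1 = 0
s12 = s3 NOR D = 0 NOR 0 = 1
s13 = s12 NOR s5 = 1 NOR 1 = 0

s8 = 1, s9 = 0, s13 = 0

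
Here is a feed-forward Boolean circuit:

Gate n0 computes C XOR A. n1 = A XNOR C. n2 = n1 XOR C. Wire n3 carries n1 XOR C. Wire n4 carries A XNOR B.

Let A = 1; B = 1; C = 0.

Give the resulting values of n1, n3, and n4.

n1 = 0  n3 = 0  n4 = 1

n1 = A XNOR C = 1 XNOR 0 = 0
n3 = n1 XOR C = 0 XOR 0 = 0
n4 = A XNOR B = 1 XNOR 1 = 1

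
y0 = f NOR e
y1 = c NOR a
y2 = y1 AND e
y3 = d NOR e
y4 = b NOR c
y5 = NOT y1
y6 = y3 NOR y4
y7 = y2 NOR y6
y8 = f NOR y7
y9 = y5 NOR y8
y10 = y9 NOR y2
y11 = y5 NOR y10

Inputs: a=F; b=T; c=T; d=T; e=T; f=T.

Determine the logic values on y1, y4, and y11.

y1 = F  y4 = F  y11 = F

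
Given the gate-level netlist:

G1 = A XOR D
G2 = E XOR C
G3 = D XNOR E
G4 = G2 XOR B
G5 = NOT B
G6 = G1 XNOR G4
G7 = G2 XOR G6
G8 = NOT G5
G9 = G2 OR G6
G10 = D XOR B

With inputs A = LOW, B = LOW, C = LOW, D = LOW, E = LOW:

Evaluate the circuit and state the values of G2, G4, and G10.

G2 = LOW; G4 = LOW; G10 = LOW

G2 = E XOR C = LOW XOR LOW = LOW
G4 = G2 XOR B = LOW XOR LOW = LOW
G10 = D XOR B = LOW XOR LOW = LOW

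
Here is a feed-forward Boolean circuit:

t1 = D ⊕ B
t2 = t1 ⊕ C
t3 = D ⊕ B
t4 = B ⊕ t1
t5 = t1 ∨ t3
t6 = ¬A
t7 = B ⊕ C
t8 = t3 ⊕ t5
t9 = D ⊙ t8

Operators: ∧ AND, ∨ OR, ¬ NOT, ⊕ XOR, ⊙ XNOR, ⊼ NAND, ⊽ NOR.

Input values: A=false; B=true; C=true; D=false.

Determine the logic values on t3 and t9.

t3 = true; t9 = true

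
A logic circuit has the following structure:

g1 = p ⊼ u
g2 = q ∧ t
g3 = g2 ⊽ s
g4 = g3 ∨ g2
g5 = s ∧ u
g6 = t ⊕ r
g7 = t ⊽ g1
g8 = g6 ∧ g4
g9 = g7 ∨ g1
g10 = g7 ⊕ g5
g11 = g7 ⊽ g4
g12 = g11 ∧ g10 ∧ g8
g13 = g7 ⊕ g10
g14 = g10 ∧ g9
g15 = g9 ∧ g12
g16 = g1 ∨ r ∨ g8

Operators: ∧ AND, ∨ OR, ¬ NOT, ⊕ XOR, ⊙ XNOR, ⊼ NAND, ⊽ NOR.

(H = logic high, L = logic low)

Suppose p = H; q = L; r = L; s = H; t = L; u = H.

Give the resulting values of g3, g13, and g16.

g3 = L, g13 = H, g16 = L

g1 = p NAND u = H NAND H = L
g2 = q AND t = L AND L = L
g3 = g2 NOR s = L NOR H = L
g4 = g3 OR g2 = L OR L = L
g5 = s AND u = H AND H = H
g6 = t XOR r = L XOR L = L
g7 = t NOR g1 = L NOR L = H
g8 = g6 AND g4 = L AND L = L
g10 = g7 XOR g5 = H XOR H = L
g13 = g7 XOR g10 = H XOR L = H
g16 = g1 OR r OR g8 = L OR L OR L = L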